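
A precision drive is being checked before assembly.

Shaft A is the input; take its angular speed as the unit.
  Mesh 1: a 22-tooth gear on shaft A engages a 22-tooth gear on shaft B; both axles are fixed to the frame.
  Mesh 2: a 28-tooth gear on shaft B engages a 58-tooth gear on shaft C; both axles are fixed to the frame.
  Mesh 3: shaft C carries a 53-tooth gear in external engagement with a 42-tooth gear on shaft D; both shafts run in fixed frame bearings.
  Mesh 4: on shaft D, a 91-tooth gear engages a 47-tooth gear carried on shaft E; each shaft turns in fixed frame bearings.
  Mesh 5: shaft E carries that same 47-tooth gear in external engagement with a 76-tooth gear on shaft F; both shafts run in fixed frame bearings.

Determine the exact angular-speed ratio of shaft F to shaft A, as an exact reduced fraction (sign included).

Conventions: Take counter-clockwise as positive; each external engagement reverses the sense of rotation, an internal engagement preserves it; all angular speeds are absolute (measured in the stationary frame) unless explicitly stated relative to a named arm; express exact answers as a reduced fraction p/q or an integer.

-4823/6612

class = fixed-axis compound train [5 meshes; 5 ratios multiply, 5 sense flips]
mesh 1 [22T→22T]: running ratio 1, sense −
mesh 2 [28T→58T]: running ratio 14/29, sense +
mesh 3 [53T→42T]: running ratio 53/87, sense −
mesh 4 [91T→47T]: running ratio 4823/4089, sense +
mesh 5 [47T→76T]: running ratio 4823/6612, sense −
ω_out/ω_in = -4823/6612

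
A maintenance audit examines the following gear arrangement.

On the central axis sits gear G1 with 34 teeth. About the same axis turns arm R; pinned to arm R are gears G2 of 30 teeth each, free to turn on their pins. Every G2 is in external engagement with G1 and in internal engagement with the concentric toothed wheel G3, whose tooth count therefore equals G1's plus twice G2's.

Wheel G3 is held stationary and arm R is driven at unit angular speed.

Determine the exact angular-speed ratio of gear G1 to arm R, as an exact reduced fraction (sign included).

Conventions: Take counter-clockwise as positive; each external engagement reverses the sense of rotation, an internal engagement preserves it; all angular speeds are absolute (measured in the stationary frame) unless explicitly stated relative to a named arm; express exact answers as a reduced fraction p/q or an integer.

64/17

class = planetary set [G3 = 34+2·30 = 94; Willis about the carrier]
ring teeth: 34 + 2·30 = 94
34(ω_sun−ω_arm) = −94(ω_ring−ω_arm),  ω_ring = 0, ω_arm = 1
ω_sun = 1 − (94/34)(0−1) = 64/17
ω_out/ω_in = 64/17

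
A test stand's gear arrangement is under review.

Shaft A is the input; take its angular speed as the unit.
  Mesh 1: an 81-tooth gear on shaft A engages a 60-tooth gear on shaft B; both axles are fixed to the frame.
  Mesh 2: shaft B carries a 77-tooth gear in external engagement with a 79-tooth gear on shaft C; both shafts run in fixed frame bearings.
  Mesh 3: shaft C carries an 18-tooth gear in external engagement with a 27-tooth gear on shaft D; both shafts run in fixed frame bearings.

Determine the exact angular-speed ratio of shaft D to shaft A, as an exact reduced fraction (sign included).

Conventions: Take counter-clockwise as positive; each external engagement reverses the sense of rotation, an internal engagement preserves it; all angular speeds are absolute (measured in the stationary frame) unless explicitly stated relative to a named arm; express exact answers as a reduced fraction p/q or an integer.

class = fixed-axis compound train [3 meshes; 3 ratios multiply, 3 sense flips]
mesh 1 [81T→60T]: running ratio 27/20, sense −
mesh 2 [77T→79T]: running ratio 2079/1580, sense +
mesh 3 [18T→27T]: running ratio 693/790, sense −
ω_out/ω_in = -693/790

-693/790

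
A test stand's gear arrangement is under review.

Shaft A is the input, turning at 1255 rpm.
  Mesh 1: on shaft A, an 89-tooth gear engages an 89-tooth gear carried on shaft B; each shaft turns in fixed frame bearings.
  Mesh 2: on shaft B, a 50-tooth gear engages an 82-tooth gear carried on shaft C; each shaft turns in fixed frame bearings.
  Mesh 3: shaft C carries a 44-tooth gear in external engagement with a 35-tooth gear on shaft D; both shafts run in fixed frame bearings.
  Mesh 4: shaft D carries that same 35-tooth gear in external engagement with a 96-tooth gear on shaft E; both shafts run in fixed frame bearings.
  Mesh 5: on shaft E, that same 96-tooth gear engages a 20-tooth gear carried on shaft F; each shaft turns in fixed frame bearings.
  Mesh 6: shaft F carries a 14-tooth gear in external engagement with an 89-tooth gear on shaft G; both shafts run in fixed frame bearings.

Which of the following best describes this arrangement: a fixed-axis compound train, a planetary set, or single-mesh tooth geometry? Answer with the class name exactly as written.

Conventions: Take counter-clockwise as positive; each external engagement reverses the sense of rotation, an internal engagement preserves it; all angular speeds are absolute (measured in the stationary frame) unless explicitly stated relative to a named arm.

class = fixed-axis compound train [6 meshes; 6 ratios multiply, 6 sense flips]
classification: fixed-axis compound train

fixed-axis compound train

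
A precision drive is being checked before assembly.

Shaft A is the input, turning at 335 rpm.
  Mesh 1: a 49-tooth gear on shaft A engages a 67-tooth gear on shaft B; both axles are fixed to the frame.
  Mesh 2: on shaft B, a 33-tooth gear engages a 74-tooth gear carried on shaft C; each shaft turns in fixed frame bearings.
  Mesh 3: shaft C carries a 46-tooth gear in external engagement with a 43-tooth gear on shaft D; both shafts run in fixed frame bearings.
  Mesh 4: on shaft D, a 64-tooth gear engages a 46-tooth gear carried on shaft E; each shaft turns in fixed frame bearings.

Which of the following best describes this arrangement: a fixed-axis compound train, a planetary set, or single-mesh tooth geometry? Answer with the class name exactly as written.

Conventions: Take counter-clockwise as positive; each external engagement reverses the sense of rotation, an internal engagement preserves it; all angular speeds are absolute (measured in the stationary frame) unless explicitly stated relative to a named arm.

fixed-axis compound train

topology: fixed-axis compound train — 4 meshes, A→E
classification: fixed-axis compound train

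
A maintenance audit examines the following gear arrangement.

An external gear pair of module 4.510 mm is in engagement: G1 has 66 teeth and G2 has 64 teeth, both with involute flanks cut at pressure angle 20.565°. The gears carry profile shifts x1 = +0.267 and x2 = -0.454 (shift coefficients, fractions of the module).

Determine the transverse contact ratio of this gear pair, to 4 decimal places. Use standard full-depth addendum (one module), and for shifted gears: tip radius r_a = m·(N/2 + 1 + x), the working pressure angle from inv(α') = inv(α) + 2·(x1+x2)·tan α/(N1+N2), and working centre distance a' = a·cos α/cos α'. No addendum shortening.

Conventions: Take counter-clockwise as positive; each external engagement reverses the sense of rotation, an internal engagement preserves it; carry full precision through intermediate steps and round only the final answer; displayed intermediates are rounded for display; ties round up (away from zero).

1.7821

single-mesh involute tooth geometry (66T engaging 64T at module 4.510)
base radii: r_b1 = 139.345702, r_b2 = 135.123105
tip radii: r_a1 = 154.544170, r_a2 = 146.782460
inv(α') = inv(20.565°) + 2·(+0.267-0.454)·tan α/(66+64) = 0.01517196  ⇒  α' = 20.11501°
a' = a·cos α / cos α' = 293.1500·cos 20.565°/cos 20.11501° = 292.297741
action lengths: √(r_a1²−r_b1²) = 66.833193, √(r_a2²−r_b2²) = 57.330942
base pitch p_b = π·m·cos α = 13.265680
CR = (66.833193 + 57.330942 − 292.297741·sin 20.11501°)/13.265680 = 1.782139
contact ratio ≈ 1.7821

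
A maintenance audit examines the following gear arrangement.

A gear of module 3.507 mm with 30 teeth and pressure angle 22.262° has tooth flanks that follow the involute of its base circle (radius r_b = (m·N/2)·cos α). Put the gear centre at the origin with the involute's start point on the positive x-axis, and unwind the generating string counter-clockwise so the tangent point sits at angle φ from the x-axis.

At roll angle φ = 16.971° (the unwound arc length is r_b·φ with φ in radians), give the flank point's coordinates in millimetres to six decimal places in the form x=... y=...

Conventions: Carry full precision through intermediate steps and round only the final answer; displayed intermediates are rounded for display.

single-mesh involute tooth geometry (30T wheel at module 3.507)
pitch radius r_p = m·N/2 = 3.507·30/2 = 52.605000
base radius r_b = r_p·cos α = 52.605000·cos 22.262° = 48.683885
roll angle φ = 16.971° = 0.29619983 rad
x = r_b·(cos φ + φ·sin φ) = 50.772895
y = r_b·(sin φ − φ·cos φ) = 0.418026

x=50.772895 y=0.418026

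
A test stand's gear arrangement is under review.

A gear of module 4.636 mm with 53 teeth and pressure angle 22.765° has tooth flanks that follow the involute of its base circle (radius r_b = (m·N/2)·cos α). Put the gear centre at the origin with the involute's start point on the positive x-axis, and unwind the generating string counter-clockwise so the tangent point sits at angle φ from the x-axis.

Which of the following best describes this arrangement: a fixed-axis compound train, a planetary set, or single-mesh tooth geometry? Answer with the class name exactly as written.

single-mesh tooth geometry

class = single-mesh tooth geometry [base-circle involute, m = 4.636, 53T]
classification: single-mesh tooth geometry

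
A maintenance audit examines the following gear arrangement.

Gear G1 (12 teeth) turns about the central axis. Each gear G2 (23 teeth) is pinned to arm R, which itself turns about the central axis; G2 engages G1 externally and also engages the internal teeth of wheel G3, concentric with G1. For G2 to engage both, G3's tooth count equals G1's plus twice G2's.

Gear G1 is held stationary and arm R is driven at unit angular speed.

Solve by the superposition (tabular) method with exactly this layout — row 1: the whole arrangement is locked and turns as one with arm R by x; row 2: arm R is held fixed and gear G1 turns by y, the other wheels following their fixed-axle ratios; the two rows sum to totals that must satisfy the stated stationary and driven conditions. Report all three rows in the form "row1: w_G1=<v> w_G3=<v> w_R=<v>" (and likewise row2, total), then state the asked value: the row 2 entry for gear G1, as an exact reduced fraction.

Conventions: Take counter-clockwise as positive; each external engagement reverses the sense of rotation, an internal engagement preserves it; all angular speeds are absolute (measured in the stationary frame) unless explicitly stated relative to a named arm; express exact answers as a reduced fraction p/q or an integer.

topology: planetary set — G1 12T / G2 23T / G3 58T, arm = carrier (Willis)
row 1 (train locked, turned with arm): all members turn x
superposition row 2 [arm held]: sun y, ring −(12/58)·y, arm 0
boundary: total ω_sun = x + y = 0 and total ω_arm = x = 1  ⇒  y = -1, x = 1
row 2 ring = −(12/58)·(-1) = 6/29
totals (row 1 + row 2): sun 1 + (-1) = 0, ring 1 + 6/29 = 35/29, arm 1 + 0 = 1
asked cell (row2, sun) = -1

row1: w_G1=1 w_G3=1 w_R=1
row2: w_G1=-1 w_G3=6/29 w_R=0
total: w_G1=0 w_G3=35/29 w_R=1
asked value: -1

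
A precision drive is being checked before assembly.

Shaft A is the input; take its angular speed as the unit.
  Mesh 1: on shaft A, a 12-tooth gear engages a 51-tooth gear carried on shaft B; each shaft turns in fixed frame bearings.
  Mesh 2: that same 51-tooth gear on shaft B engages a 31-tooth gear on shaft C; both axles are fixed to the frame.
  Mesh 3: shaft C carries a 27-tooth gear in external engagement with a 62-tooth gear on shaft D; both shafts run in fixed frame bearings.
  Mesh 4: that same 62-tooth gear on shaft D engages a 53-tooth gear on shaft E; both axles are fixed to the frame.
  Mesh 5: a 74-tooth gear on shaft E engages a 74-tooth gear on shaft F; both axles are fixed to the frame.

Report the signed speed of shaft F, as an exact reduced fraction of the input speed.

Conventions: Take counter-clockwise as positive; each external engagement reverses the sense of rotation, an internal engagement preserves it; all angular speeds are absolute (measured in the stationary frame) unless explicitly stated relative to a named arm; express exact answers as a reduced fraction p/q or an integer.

5-mesh fixed-axis compound train (all bearings frame-fixed)
mesh 1 [12T→51T]: |ω|/ω_in = 1×12/51 = 4/17, sense flips to −
mesh 2 [51T→31T]: |ω|/ω_in = (4/17)×51/31 = 12/31, sense flips to +
mesh 3 [27T→62T]: |ω|/ω_in = (12/31)×27/62 = 162/961, sense flips to −
mesh 4 [62T→53T]: |ω|/ω_in = (162/961)×62/53 = 324/1643, sense flips to +
mesh 5 [74T→74T]: |ω|/ω_in = (324/1643)×74/74 = 324/1643, sense flips to −
signed output speed (× input speed) = -324/1643

-324/1643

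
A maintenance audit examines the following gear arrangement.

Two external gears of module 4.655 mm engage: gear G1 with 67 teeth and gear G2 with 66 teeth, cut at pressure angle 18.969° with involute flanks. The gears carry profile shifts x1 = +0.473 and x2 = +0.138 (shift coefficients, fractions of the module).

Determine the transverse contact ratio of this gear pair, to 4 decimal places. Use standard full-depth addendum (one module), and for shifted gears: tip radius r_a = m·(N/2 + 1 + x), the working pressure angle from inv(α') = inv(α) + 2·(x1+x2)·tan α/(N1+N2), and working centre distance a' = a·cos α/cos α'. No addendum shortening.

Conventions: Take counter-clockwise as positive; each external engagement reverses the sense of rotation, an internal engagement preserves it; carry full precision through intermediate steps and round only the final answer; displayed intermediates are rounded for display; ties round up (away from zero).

1.7784

topology: single-mesh involute geometry — m = 4.655, 67T/66T pair
base radii: r_b1 = 147.473978, r_b2 = 145.272874
tip radii: r_a1 = 162.799315, r_a2 = 158.912390
inv(α') = inv(18.969°) + 2·(+0.473+0.138)·tan α/(67+66) = 0.01580913  ⇒  α' = 20.38326°
a' = a·cos α / cos α' = 309.5575·cos 18.969°/cos 20.38326° = 312.302026
action lengths: √(r_a1²−r_b1²) = 68.956818, √(r_a2²−r_b2²) = 64.412264
base pitch p_b = π·m·cos α = 13.829945
CR = (68.956818 + 64.412264 − 312.302026·sin 20.38326°)/13.829945 = 1.778376
contact ratio ≈ 1.7784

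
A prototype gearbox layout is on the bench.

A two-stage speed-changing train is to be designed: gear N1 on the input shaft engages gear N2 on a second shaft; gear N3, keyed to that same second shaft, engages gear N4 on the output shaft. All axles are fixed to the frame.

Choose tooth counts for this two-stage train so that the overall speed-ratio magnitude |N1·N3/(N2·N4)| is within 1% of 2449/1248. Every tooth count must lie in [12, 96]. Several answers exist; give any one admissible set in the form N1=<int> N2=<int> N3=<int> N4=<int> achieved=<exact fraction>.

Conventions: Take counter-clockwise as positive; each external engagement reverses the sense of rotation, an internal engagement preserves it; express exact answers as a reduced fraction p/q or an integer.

topology: fixed-axis compound train — 2 stages, target 2449/1248
target = 2449/1248 in lowest terms: an exact hit needs N1·N3 = k·2449 and N2·N4 = k·1248 for one integer k, every count in [12, 96]; additionally prefer no 1:1 stage (N1 ≠ N2, N3 ≠ N4)
k = 1: N1·N3 = 2449 = 31·79, N2·N4 = 1248 = 13·96
achieved = 31·79/(13·96) = 2449/1248; |achieved − target| = 0 ≤ 2449/124800 ✓

N1=31 N2=13 N3=79 N4=96 achieved=2449/1248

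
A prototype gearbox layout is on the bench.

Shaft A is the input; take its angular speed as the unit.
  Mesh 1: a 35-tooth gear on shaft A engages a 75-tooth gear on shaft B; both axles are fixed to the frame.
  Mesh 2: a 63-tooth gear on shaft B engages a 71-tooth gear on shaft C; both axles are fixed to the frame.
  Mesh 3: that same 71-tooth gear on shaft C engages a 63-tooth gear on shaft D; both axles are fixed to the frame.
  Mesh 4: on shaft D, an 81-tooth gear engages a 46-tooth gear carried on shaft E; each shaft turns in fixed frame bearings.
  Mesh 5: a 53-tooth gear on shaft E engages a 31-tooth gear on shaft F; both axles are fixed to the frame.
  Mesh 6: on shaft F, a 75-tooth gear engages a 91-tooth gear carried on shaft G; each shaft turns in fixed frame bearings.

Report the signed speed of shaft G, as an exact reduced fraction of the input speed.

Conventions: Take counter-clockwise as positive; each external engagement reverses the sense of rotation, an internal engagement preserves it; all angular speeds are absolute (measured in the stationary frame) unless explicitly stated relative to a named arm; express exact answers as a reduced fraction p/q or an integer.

6-mesh fixed-axis compound train (all bearings frame-fixed)
mesh 1 [35T→75T]: |ω|/ω_in = 1×35/75 = 7/15, sense flips to −
mesh 2 [63T→71T]: |ω|/ω_in = (7/15)×63/71 = 147/355, sense flips to +
mesh 3 [71T→63T]: |ω|/ω_in = (147/355)×71/63 = 7/15, sense flips to −
mesh 4 [81T→46T]: |ω|/ω_in = (7/15)×81/46 = 189/230, sense flips to +
mesh 5 [53T→31T]: |ω|/ω_in = (189/230)×53/31 = 10017/7130, sense flips to −
mesh 6 [75T→91T]: |ω|/ω_in = (10017/7130)×75/91 = 21465/18538, sense flips to +
signed output speed (× input speed) = 21465/18538

21465/18538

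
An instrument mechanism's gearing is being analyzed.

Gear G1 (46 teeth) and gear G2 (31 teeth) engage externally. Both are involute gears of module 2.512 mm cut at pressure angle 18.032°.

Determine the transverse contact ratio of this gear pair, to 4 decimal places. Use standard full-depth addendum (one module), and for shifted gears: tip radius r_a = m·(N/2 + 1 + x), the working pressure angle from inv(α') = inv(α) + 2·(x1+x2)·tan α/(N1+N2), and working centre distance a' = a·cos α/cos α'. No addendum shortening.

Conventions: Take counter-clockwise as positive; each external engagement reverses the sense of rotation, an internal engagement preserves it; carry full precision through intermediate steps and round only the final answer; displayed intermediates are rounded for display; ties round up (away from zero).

1.8022

single-mesh involute tooth geometry (46T engaging 31T at module 2.512)
base radii: r_b1 = 54.938261, r_b2 = 37.023611
tip radii: r_a1 = 60.288000, r_a2 = 41.448000
no profile shift: α' = α, a' = a
action lengths: √(r_a1²−r_b1²) = 24.828016, √(r_a2²−r_b2²) = 18.633007
base pitch p_b = π·m·cos α = 7.504071
CR = (24.828016 + 18.633007 − 96.712000·sin 18.03200°)/7.504071 = 1.802222
contact ratio ≈ 1.8022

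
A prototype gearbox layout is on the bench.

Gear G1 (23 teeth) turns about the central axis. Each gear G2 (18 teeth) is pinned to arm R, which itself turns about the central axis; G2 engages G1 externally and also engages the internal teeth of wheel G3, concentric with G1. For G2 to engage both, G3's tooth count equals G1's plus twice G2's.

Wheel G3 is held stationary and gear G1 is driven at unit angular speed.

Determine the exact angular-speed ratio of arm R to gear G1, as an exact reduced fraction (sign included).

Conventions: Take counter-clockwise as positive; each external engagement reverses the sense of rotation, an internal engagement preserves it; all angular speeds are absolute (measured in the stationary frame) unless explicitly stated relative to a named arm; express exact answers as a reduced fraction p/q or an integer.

recognized (axles ride arm R): planetary set, 23/18/59 teeth
ring teeth: 23 + 2·18 = 59
23(ω_sun−ω_arm) = −59(ω_ring−ω_arm),  ω_ring = 0, ω_sun = 1
23(1−ω_arm) = −59(0−ω_arm)  ⇒  82·ω_arm = 23  ⇒  ω_arm = 23/82
ω_out/ω_in = 23/82

23/82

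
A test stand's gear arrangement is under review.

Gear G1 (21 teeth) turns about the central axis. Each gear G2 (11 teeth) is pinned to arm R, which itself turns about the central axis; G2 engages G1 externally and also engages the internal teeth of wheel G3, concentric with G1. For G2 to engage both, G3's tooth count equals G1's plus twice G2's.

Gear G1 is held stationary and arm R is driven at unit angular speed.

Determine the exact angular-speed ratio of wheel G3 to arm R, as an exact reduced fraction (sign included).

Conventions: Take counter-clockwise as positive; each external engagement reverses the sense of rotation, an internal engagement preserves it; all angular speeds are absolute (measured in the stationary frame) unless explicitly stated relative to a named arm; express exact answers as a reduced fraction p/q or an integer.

64/43

planetary set (21T centre, 11T on arm, 43T internal) — Willis relation
ring teeth: 21 + 2·11 = 43
21(ω_sun−ω_arm) = −43(ω_ring−ω_arm),  ω_sun = 0, ω_arm = 1
ω_ring = 1 − (21/43)(0−1) = 64/43
ω_out/ω_in = 64/43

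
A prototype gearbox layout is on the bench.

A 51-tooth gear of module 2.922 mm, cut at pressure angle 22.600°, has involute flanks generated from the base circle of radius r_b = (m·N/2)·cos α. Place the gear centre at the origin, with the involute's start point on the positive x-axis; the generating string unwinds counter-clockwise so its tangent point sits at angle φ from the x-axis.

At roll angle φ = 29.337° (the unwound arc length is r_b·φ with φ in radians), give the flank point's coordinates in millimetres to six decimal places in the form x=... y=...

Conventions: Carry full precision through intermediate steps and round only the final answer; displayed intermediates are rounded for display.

single-mesh involute tooth geometry (51T wheel at module 2.922)
pitch radius r_p = m·N/2 = 2.922·51/2 = 74.511000
base radius r_b = r_p·cos α = 74.511000·cos 22.600° = 68.789316
roll angle φ = 29.337° = 0.51202724 rad
x = r_b·(cos φ + φ·sin φ) = 77.224160
y = r_b·(sin φ − φ·cos φ) = 2.998127

x=77.224160 y=2.998127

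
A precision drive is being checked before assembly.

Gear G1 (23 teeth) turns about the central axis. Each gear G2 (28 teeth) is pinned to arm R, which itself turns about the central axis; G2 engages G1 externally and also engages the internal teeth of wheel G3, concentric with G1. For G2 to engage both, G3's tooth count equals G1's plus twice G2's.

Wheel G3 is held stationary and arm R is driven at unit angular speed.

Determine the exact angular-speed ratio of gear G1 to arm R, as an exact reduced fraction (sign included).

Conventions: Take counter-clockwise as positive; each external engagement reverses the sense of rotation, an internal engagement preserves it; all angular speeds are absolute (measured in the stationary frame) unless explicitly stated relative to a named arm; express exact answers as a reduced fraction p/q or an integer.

class = planetary set [G3 = 23+2·28 = 79; Willis about the carrier]
ring teeth: 23 + 2·28 = 79
23(ω_sun−ω_arm) = −79(ω_ring−ω_arm),  ω_ring = 0, ω_arm = 1
ω_sun = 1 − (79/23)(0−1) = 102/23
ω_out/ω_in = 102/23

102/23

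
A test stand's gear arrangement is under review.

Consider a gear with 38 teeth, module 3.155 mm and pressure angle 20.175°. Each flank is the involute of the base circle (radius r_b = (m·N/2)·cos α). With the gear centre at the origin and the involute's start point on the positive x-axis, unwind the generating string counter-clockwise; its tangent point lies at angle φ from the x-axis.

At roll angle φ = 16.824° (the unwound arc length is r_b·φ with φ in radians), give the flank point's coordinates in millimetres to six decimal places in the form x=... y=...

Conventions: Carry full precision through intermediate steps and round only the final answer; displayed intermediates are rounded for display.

single-mesh involute tooth geometry (38T wheel at module 3.155)
pitch radius r_p = m·N/2 = 3.155·38/2 = 59.945000
base radius r_b = r_p·cos α = 59.945000·cos 20.175° = 56.266990
roll angle φ = 16.824° = 0.29363419 rad
x = r_b·(cos φ + φ·sin φ) = 58.640653
y = r_b·(sin φ − φ·cos φ) = 0.470764

x=58.640653 y=0.470764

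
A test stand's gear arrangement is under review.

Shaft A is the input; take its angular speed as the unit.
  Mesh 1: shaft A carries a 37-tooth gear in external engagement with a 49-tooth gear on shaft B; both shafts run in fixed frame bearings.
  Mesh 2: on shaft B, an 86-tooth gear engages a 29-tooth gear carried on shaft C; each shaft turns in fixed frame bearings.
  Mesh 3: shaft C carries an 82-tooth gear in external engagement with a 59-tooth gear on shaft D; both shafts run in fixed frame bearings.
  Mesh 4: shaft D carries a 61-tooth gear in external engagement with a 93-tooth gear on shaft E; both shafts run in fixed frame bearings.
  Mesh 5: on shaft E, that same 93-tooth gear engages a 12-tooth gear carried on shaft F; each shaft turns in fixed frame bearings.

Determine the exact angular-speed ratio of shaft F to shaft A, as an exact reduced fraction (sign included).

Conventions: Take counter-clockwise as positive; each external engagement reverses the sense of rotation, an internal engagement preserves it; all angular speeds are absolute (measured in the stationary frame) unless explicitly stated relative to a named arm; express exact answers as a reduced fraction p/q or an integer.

class = fixed-axis compound train [5 meshes; 5 ratios multiply, 5 sense flips]
mesh 1 [37T→49T]: running ratio 37/49, sense −
mesh 2 [86T→29T]: running ratio 3182/1421, sense +
mesh 3 [82T→59T]: running ratio 260924/83839, sense −
mesh 4 [61T→93T]: running ratio 15916364/7797027, sense +
mesh 5 [93T→12T]: running ratio 3979091/251517, sense −
ω_out/ω_in = -3979091/251517

-3979091/251517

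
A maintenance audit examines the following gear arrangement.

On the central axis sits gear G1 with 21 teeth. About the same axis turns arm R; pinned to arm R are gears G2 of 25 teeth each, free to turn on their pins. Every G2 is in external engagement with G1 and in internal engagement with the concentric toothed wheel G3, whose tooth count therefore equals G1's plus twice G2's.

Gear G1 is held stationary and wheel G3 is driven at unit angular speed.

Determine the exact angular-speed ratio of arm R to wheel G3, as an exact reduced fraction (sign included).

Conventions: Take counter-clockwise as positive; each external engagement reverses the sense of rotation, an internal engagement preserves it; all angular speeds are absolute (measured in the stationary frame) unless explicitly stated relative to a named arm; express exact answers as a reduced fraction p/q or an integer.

71/92

class = planetary set [G3 = 21+2·25 = 71; Willis about the carrier]
ring teeth: 21 + 2·25 = 71
21(ω_sun−ω_arm) = −71(ω_ring−ω_arm),  ω_sun = 0, ω_ring = 1
21(0−ω_arm) = −71(1−ω_arm)  ⇒  92·ω_arm = 71  ⇒  ω_arm = 71/92
ω_out/ω_in = 71/92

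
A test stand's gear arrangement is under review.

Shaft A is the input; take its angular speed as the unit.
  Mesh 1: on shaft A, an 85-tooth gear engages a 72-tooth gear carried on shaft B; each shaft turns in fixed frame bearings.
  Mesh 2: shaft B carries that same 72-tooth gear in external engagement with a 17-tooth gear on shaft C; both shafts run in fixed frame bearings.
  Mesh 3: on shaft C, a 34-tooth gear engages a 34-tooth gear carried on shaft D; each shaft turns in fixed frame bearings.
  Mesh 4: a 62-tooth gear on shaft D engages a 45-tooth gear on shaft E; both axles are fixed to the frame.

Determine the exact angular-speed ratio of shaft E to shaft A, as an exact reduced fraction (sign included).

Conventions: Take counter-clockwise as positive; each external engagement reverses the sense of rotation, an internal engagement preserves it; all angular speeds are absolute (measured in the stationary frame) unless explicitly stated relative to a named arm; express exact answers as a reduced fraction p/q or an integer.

class = fixed-axis compound train [4 meshes; 4 ratios multiply, 4 sense flips]
mesh 1 [85T→72T]: running ratio 85/72, sense −
mesh 2 [72T→17T]: running ratio 5, sense +
mesh 3 [34T→34T]: running ratio 5, sense −
mesh 4 [62T→45T]: running ratio 62/9, sense +
ω_out/ω_in = 62/9

62/9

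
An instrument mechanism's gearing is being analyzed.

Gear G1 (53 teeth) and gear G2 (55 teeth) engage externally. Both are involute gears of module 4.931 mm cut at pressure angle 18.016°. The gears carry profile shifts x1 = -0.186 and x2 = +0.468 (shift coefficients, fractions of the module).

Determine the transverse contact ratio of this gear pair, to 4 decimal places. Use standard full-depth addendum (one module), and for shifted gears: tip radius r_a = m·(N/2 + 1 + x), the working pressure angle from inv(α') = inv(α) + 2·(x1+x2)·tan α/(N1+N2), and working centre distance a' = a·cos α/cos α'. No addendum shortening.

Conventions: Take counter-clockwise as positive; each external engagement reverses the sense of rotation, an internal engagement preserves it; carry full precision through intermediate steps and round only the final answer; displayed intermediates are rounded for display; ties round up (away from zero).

1.8150

topology: single-mesh involute geometry — m = 4.931, 53T/55T pair
base radii: r_b1 = 124.264701, r_b2 = 128.953935
tip radii: r_a1 = 134.685334, r_a2 = 142.841208
inv(α') = inv(18.016°) + 2·(-0.186+0.468)·tan α/(53+55) = 0.01248836  ⇒  α' = 18.88976°
a' = a·cos α / cos α' = 266.2740·cos 18.016°/cos 18.88976° = 267.632451
action lengths: √(r_a1²−r_b1²) = 51.946351, √(r_a2²−r_b2²) = 61.436906
base pitch p_b = π·m·cos α = 14.731663
CR = (51.946351 + 61.436906 − 267.632451·sin 18.88976°)/14.731663 = 1.814982
contact ratio ≈ 1.8150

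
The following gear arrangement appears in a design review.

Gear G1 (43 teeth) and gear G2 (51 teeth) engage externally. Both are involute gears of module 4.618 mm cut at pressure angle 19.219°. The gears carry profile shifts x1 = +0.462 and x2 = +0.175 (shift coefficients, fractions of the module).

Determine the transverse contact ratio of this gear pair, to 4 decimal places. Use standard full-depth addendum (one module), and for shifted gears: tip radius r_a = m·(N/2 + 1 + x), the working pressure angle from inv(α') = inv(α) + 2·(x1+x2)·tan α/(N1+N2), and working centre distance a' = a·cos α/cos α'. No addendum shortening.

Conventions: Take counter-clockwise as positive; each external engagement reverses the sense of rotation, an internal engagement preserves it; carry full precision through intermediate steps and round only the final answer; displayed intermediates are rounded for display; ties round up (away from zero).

1.6792

single-mesh involute tooth geometry (43T engaging 51T at module 4.618)
base radii: r_b1 = 93.753464, r_b2 = 111.195969
tip radii: r_a1 = 106.038516, r_a2 = 123.185150
inv(α') = inv(19.219°) + 2·(+0.462+0.175)·tan α/(43+51) = 0.01789865  ⇒  α' = 21.21294°
a' = a·cos α / cos α' = 217.0460·cos 19.219°/cos 21.21294° = 219.845720
action lengths: √(r_a1²−r_b1²) = 49.542456, √(r_a2²−r_b2²) = 53.009789
base pitch p_b = π·m·cos α = 13.699311
CR = (49.542456 + 53.009789 − 219.845720·sin 21.21294°)/13.699311 = 1.679233
contact ratio ≈ 1.6792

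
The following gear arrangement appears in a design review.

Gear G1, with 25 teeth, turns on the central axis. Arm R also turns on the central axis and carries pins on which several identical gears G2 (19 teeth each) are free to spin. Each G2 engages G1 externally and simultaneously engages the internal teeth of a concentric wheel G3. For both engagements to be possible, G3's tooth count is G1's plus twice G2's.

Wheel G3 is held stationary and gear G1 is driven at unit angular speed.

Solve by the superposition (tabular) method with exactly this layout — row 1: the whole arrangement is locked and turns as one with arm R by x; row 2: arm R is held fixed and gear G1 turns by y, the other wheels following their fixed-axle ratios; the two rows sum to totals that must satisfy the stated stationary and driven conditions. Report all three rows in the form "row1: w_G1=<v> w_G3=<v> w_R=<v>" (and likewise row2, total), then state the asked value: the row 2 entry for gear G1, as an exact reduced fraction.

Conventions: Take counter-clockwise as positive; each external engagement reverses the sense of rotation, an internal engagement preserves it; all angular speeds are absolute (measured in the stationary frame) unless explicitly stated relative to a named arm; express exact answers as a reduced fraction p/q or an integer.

planetary set (25T centre, 19T on arm, 63T internal) — Willis relation
row 1 — lock + rotate with arm: ω_sun = ω_ring = ω_arm = x
row 2 (arm held, sun turns y): ω_ring = −(25/63)·y, ω_arm = 0
boundary: total ω_ring = x − (25/63)·y = 0 and total ω_sun = x + y = 1  ⇒  y = 63/88, x = 25/88
row 2 ring = −(25/63)·63/88 = -25/88
totals (row 1 + row 2): sun 25/88 + 63/88 = 1, ring 25/88 + (-25/88) = 0, arm 25/88 + 0 = 25/88
asked cell (row2, sun) = 63/88

row1: w_G1=25/88 w_G3=25/88 w_R=25/88
row2: w_G1=63/88 w_G3=-25/88 w_R=0
total: w_G1=1 w_G3=0 w_R=25/88
asked value: 63/88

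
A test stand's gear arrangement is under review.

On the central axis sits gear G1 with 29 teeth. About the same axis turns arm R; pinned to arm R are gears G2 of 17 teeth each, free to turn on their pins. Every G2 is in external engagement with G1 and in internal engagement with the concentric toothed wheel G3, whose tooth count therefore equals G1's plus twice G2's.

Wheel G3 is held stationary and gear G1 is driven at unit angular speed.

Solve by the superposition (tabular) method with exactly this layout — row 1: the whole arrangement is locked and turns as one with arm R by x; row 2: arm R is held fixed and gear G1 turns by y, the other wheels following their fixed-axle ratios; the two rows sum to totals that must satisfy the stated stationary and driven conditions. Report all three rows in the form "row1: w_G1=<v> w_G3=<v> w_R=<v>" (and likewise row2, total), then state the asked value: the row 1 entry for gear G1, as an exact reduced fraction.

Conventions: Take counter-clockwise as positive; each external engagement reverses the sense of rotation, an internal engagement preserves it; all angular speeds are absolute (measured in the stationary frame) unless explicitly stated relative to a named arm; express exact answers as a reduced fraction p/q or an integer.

planetary set (29T centre, 17T on arm, 63T internal) — Willis relation
superposition row 1 [locked train]: every member turns x
row 2 — arm fixed, fixed-axis ratios: sun y, ring −(29/63)·y, arm 0
boundary: total ω_ring = x − (29/63)·y = 0 and total ω_sun = x + y = 1  ⇒  y = 63/92, x = 29/92
row 2 ring = −(29/63)·63/92 = -29/92
totals (row 1 + row 2): sun 29/92 + 63/92 = 1, ring 29/92 + (-29/92) = 0, arm 29/92 + 0 = 29/92
asked cell (row1, sun) = 29/92

row1: w_G1=29/92 w_G3=29/92 w_R=29/92
row2: w_G1=63/92 w_G3=-29/92 w_R=0
total: w_G1=1 w_G3=0 w_R=29/92
asked value: 29/92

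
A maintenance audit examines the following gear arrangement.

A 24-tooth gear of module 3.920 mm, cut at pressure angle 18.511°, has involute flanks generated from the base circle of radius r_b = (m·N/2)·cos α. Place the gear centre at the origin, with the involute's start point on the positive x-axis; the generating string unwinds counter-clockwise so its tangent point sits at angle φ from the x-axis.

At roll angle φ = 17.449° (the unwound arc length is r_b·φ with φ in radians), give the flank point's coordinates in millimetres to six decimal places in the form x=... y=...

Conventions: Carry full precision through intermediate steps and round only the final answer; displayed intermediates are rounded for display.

topology: single-mesh involute geometry — m = 3.920, N = 24
pitch radius r_p = m·N/2 = 3.920·24/2 = 47.040000
base radius r_b = r_p·cos α = 47.040000·cos 18.511° = 44.606278
roll angle φ = 17.449° = 0.30454250 rad
x = r_b·(cos φ + φ·sin φ) = 46.627093
y = r_b·(sin φ − φ·cos φ) = 0.416088

x=46.627093 y=0.416088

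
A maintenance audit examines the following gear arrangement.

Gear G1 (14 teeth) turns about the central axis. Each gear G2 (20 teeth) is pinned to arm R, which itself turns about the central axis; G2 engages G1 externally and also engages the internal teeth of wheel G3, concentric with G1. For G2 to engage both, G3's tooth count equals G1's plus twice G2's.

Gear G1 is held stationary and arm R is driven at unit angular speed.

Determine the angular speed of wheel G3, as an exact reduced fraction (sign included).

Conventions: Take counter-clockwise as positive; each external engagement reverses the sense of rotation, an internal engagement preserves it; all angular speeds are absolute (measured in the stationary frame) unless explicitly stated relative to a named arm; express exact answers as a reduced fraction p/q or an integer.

34/27

planetary set (14T centre, 20T on arm, 54T internal) — Willis relation
ring teeth: 14 + 2·20 = 54
14(ω_sun−ω_arm) = −54(ω_ring−ω_arm),  ω_sun = 0, ω_arm = 1
ω_ring = 1 − (14/54)(0−1) = 34/27
exact speed ratio = 34/27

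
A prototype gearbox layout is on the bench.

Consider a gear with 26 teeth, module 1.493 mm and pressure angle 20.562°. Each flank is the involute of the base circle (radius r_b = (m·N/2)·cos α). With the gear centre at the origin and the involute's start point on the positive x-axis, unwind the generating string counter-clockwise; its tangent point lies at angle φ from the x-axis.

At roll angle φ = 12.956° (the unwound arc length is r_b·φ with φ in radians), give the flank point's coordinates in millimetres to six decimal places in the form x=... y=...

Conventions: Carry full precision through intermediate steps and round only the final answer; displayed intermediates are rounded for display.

x=18.631185 y=0.069681

topology: single-mesh involute geometry — m = 1.493, N = 26
pitch radius r_p = m·N/2 = 1.493·26/2 = 19.409000
base radius r_b = r_p·cos α = 19.409000·cos 20.562° = 18.172505
roll angle φ = 12.956° = 0.22612486 rad
x = r_b·(cos φ + φ·sin φ) = 18.631185
y = r_b·(sin φ − φ·cos φ) = 0.069681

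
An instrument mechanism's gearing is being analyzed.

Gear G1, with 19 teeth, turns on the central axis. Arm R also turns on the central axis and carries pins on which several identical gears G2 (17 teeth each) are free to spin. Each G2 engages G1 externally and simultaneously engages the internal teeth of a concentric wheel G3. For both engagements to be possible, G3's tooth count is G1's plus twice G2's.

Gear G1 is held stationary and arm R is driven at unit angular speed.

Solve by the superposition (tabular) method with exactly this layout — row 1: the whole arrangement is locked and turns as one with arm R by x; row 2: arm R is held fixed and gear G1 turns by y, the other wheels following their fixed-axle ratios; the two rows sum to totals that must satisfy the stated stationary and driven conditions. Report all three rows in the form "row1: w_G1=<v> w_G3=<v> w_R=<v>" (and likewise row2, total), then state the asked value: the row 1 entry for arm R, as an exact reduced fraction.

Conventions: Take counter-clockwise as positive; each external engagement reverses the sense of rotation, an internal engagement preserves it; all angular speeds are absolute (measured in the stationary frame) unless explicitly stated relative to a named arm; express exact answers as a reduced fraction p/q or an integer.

recognized (axles ride arm R): planetary set, 19/17/53 teeth
superposition row 1 [locked train]: every member turns x
superposition row 2 [arm held]: sun y, ring −(19/53)·y, arm 0
boundary: total ω_sun = x + y = 0 and total ω_arm = x = 1  ⇒  y = -1, x = 1
row 2 ring = −(19/53)·(-1) = 19/53
totals (row 1 + row 2): sun 1 + (-1) = 0, ring 1 + 19/53 = 72/53, arm 1 + 0 = 1
asked cell (row1, arm) = 1

row1: w_G1=1 w_G3=1 w_R=1
row2: w_G1=-1 w_G3=19/53 w_R=0
total: w_G1=0 w_G3=72/53 w_R=1
asked value: 1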